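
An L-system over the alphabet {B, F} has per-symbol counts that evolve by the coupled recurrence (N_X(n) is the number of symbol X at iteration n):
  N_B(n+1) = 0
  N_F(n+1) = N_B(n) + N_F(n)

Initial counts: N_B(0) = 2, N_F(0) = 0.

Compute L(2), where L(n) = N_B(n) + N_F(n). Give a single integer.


Answer: 2

Derivation:
Step 0: N_B=2, N_F=0, L=2
Step 1: N_B=0, N_F=2, L=2
Step 2: N_B=0, N_F=2, L=2


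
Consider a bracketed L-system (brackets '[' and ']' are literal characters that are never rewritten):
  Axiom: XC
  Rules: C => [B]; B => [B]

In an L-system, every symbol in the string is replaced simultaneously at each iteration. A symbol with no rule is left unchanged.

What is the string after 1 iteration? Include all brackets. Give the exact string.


Answer: X[B]

Derivation:
Step 0: XC
Step 1: X[B]


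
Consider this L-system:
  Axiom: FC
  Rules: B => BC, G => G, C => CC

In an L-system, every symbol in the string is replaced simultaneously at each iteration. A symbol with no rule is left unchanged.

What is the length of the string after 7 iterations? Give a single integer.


Step 0: length = 2
Step 1: length = 3
Step 2: length = 5
Step 3: length = 9
Step 4: length = 17
Step 5: length = 33
Step 6: length = 65
Step 7: length = 129

Answer: 129


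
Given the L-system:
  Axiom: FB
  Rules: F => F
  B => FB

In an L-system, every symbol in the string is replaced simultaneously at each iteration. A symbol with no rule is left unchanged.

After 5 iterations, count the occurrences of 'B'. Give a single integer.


Answer: 1

Derivation:
Step 0: FB  (1 'B')
Step 1: FFB  (1 'B')
Step 2: FFFB  (1 'B')
Step 3: FFFFB  (1 'B')
Step 4: FFFFFB  (1 'B')
Step 5: FFFFFFB  (1 'B')


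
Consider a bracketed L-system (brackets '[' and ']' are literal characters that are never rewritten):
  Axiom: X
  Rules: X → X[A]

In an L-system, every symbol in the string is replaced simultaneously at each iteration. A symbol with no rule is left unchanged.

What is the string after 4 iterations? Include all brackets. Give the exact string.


Step 0: X
Step 1: X[A]
Step 2: X[A][A]
Step 3: X[A][A][A]
Step 4: X[A][A][A][A]

Answer: X[A][A][A][A]


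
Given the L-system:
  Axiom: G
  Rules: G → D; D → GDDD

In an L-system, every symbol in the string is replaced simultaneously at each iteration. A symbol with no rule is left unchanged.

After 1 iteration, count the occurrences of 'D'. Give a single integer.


Step 0: G  (0 'D')
Step 1: D  (1 'D')

Answer: 1


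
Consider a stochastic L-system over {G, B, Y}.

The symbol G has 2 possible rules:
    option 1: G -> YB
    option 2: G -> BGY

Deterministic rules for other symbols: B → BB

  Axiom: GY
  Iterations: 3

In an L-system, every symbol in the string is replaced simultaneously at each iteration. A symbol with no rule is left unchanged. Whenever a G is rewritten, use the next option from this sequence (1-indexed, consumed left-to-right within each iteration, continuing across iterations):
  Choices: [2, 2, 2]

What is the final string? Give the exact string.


Answer: BBBBBBBGYYYY

Derivation:
Step 0: GY
Step 1: BGYY  (used choices [2])
Step 2: BBBGYYY  (used choices [2])
Step 3: BBBBBBBGYYYY  (used choices [2])


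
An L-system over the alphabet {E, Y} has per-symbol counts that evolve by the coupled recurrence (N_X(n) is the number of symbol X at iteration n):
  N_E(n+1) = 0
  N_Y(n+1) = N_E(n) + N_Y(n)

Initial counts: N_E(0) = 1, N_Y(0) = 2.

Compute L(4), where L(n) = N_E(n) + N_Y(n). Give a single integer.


Step 0: N_E=1, N_Y=2, L=3
Step 1: N_E=0, N_Y=3, L=3
Step 2: N_E=0, N_Y=3, L=3
Step 3: N_E=0, N_Y=3, L=3
Step 4: N_E=0, N_Y=3, L=3

Answer: 3


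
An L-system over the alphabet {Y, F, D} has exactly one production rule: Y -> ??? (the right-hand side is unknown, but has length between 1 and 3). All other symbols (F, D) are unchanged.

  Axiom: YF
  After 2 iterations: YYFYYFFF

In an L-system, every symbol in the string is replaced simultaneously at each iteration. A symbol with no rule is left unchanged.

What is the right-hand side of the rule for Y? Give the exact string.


Trying Y -> YYF:
  Step 0: YF
  Step 1: YYFF
  Step 2: YYFYYFFF
Matches the given result.

Answer: YYF


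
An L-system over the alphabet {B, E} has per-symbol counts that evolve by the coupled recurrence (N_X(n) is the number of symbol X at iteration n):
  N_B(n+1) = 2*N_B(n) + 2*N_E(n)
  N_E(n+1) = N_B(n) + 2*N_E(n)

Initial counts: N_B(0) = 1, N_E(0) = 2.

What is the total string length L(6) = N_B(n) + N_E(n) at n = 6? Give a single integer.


Answer: 5176

Derivation:
Step 0: N_B=1, N_E=2, L=3
Step 1: N_B=6, N_E=5, L=11
Step 2: N_B=22, N_E=16, L=38
Step 3: N_B=76, N_E=54, L=130
Step 4: N_B=260, N_E=184, L=444
Step 5: N_B=888, N_E=628, L=1516
Step 6: N_B=3032, N_E=2144, L=5176


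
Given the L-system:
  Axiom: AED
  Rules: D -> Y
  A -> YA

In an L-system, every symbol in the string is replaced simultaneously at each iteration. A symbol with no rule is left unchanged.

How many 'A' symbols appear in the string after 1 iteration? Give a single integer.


Step 0: AED  (1 'A')
Step 1: YAEY  (1 'A')

Answer: 1


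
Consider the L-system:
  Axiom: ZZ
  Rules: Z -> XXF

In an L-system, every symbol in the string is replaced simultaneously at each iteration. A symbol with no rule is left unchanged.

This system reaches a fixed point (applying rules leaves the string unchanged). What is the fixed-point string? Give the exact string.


Answer: XXFXXF

Derivation:
Step 0: ZZ
Step 1: XXFXXF
Step 2: XXFXXF  (unchanged — fixed point at step 1)


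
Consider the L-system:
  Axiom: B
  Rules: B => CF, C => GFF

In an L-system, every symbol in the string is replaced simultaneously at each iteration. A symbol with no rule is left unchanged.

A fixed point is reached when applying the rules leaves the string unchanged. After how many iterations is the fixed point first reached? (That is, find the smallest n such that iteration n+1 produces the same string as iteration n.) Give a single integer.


Step 0: B
Step 1: CF
Step 2: GFFF
Step 3: GFFF  (unchanged — fixed point at step 2)

Answer: 2


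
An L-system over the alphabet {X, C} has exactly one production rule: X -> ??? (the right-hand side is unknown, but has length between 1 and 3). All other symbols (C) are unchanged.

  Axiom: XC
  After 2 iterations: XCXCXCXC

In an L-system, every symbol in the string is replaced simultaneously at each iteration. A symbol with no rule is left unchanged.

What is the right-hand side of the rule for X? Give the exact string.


Trying X -> XCX:
  Step 0: XC
  Step 1: XCXC
  Step 2: XCXCXCXC
Matches the given result.

Answer: XCX


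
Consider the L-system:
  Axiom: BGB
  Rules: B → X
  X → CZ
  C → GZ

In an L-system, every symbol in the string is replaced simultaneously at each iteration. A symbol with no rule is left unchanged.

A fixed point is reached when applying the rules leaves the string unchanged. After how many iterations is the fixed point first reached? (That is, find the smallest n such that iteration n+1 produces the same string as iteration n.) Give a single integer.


Answer: 3

Derivation:
Step 0: BGB
Step 1: XGX
Step 2: CZGCZ
Step 3: GZZGGZZ
Step 4: GZZGGZZ  (unchanged — fixed point at step 3)


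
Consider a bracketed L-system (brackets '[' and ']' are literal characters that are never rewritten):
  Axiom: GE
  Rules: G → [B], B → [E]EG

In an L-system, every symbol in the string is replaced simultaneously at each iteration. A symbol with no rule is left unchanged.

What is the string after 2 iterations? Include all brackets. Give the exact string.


Step 0: GE
Step 1: [B]E
Step 2: [[E]EG]E

Answer: [[E]EG]E


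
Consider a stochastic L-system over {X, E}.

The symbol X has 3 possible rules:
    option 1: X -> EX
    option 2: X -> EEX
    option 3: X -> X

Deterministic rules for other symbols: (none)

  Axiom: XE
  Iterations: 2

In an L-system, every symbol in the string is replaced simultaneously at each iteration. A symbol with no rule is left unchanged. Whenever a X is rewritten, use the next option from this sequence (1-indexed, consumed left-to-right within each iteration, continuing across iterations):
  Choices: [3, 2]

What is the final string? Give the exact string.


Step 0: XE
Step 1: XE  (used choices [3])
Step 2: EEXE  (used choices [2])

Answer: EEXE


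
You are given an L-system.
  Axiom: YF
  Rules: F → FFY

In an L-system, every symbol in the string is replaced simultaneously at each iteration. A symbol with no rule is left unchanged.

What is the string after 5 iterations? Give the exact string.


Answer: YFFYFFYYFFYFFYYYFFYFFYYFFYFFYYYYFFYFFYYFFYFFYYYFFYFFYYFFYFFYYYYY

Derivation:
Step 0: YF
Step 1: YFFY
Step 2: YFFYFFYY
Step 3: YFFYFFYYFFYFFYYY
Step 4: YFFYFFYYFFYFFYYYFFYFFYYFFYFFYYYY
Step 5: YFFYFFYYFFYFFYYYFFYFFYYFFYFFYYYYFFYFFYYFFYFFYYYFFYFFYYFFYFFYYYYY


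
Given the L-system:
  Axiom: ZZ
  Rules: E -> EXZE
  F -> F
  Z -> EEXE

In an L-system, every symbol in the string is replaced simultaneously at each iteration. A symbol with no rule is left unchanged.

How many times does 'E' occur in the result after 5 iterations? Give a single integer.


Step 0: ZZ  (0 'E')
Step 1: EEXEEEXE  (6 'E')
Step 2: EXZEEXZEXEXZEEXZEEXZEXEXZE  (12 'E')
Step 3: EXZEXEEXEEXZEEXZEXEEXEEXZEXEXZEXEEXEEXZEEXZEXEEXEEXZEEXZEXEEXEEXZEXEXZEXEEXEEXZE  (42 'E')
Step 4: EXZEXEEXEEXZEXEXZEEXZEXEXZEEXZEXEEXEEXZEEXZEXEEXEEXZEXEXZEEXZEXEXZEEXZEXEEXEEXZEXEXZEXEEXEEXZEXEXZEEXZEXEXZEEXZEXEEXEEXZEEXZEXEEXEEXZEXEXZEEXZEXEXZEEXZEXEEXEEXZEEXZEXEEXEEXZEXEXZEEXZEXEXZEEXZEXEEXEEXZEXEXZEXEEXEEXZEXEXZEEXZEXEXZEEXZEXEEXEEXZE  (120 'E')
Step 5: EXZEXEEXEEXZEXEXZEEXZEXEXZEEXZEXEEXEEXZEXEXZEXEEXEEXZEEXZEXEEXEEXZEXEXZEXEEXEEXZEEXZEXEEXEEXZEXEXZEEXZEXEXZEEXZEXEEXEEXZEEXZEXEEXEEXZEXEXZEEXZEXEXZEEXZEXEEXEEXZEXEXZEXEEXEEXZEEXZEXEEXEEXZEXEXZEXEEXEEXZEEXZEXEEXEEXZEXEXZEEXZEXEXZEEXZEXEEXEEXZEXEXZEXEEXEEXZEXEXZEEXZEXEXZEEXZEXEEXEEXZEXEXZEXEEXEEXZEEXZEXEEXEEXZEXEXZEXEEXEEXZEEXZEXEEXEEXZEXEXZEEXZEXEXZEEXZEXEEXEEXZEEXZEXEEXEEXZEXEXZEEXZEXEXZEEXZEXEEXEEXZEXEXZEXEEXEEXZEEXZEXEEXEEXZEXEXZEXEEXEEXZEEXZEXEEXEEXZEXEXZEEXZEXEXZEEXZEXEEXEEXZEEXZEXEEXEEXZEXEXZEEXZEXEXZEEXZEXEEXEEXZEXEXZEXEEXEEXZEEXZEXEEXEEXZEXEXZEXEEXEEXZEEXZEXEEXEEXZEXEXZEEXZEXEXZEEXZEXEEXEEXZEXEXZEXEEXEEXZEXEXZEEXZEXEXZEEXZEXEEXEEXZEXEXZEXEEXEEXZEEXZEXEEXEEXZEXEXZEXEEXEEXZEEXZEXEEXEEXZEXEXZEEXZEXEXZEEXZEXEEXEEXZE  (366 'E')

Answer: 366


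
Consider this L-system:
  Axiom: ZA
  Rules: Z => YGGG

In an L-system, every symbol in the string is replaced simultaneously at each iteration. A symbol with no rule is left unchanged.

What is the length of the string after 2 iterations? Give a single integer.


Answer: 5

Derivation:
Step 0: length = 2
Step 1: length = 5
Step 2: length = 5


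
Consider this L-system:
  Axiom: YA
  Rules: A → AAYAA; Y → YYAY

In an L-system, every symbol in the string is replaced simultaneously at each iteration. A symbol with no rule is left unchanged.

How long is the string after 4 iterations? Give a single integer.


Answer: 865

Derivation:
Step 0: length = 2
Step 1: length = 9
Step 2: length = 41
Step 3: length = 188
Step 4: length = 865


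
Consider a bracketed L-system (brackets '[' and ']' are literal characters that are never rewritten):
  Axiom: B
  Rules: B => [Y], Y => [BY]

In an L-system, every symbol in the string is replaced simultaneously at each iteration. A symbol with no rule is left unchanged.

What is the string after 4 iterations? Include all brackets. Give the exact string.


Answer: [[[[BY]][[Y][BY]]]]

Derivation:
Step 0: B
Step 1: [Y]
Step 2: [[BY]]
Step 3: [[[Y][BY]]]
Step 4: [[[[BY]][[Y][BY]]]]


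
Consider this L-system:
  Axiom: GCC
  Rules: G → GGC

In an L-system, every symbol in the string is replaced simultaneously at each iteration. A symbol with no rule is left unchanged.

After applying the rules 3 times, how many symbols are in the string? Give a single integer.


Answer: 17

Derivation:
Step 0: length = 3
Step 1: length = 5
Step 2: length = 9
Step 3: length = 17


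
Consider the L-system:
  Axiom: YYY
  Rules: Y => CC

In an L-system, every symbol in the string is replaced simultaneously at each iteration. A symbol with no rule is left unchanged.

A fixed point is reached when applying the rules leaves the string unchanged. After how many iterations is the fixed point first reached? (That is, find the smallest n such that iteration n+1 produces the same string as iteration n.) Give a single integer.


Answer: 1

Derivation:
Step 0: YYY
Step 1: CCCCCC
Step 2: CCCCCC  (unchanged — fixed point at step 1)


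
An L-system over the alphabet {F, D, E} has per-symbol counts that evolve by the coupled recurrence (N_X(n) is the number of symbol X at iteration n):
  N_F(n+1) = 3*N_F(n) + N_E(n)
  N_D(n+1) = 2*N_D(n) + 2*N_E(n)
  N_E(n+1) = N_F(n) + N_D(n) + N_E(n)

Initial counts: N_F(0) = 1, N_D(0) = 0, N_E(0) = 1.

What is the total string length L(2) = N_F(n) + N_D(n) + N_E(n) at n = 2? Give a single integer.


Step 0: N_F=1, N_D=0, N_E=1, L=2
Step 1: N_F=4, N_D=2, N_E=2, L=8
Step 2: N_F=14, N_D=8, N_E=8, L=30

Answer: 30


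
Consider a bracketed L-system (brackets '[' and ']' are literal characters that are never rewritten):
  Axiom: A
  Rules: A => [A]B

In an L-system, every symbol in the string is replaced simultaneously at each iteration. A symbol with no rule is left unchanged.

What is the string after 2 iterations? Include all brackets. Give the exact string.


Step 0: A
Step 1: [A]B
Step 2: [[A]B]B

Answer: [[A]B]B


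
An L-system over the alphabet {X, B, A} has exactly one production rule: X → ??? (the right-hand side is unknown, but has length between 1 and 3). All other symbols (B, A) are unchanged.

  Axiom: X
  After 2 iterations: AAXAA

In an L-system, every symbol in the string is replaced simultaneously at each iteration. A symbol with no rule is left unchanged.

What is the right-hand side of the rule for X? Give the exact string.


Trying X → AXA:
  Step 0: X
  Step 1: AXA
  Step 2: AAXAA
Matches the given result.

Answer: AXA


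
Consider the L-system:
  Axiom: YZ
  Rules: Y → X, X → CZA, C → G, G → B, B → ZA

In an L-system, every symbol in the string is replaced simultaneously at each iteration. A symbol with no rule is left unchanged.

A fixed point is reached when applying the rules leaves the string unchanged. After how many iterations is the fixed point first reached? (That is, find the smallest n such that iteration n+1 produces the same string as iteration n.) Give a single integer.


Step 0: YZ
Step 1: XZ
Step 2: CZAZ
Step 3: GZAZ
Step 4: BZAZ
Step 5: ZAZAZ
Step 6: ZAZAZ  (unchanged — fixed point at step 5)

Answer: 5


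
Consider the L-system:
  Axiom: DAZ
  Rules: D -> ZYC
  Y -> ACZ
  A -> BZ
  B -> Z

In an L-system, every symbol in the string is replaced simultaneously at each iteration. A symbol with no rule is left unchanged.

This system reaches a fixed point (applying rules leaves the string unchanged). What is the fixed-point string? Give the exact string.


Step 0: DAZ
Step 1: ZYCBZZ
Step 2: ZACZCZZZ
Step 3: ZBZCZCZZZ
Step 4: ZZZCZCZZZ
Step 5: ZZZCZCZZZ  (unchanged — fixed point at step 4)

Answer: ZZZCZCZZZ


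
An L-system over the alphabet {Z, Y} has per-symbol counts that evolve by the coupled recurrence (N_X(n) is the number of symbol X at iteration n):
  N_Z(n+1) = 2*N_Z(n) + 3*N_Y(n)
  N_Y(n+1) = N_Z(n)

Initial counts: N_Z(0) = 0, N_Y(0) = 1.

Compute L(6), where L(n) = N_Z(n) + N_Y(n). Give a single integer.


Step 0: N_Z=0, N_Y=1, L=1
Step 1: N_Z=3, N_Y=0, L=3
Step 2: N_Z=6, N_Y=3, L=9
Step 3: N_Z=21, N_Y=6, L=27
Step 4: N_Z=60, N_Y=21, L=81
Step 5: N_Z=183, N_Y=60, L=243
Step 6: N_Z=546, N_Y=183, L=729

Answer: 729


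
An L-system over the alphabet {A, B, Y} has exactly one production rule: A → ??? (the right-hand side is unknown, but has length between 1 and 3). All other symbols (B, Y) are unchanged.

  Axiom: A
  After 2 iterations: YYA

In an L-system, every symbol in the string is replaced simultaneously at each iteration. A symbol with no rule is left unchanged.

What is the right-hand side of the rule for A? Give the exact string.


Trying A → YA:
  Step 0: A
  Step 1: YA
  Step 2: YYA
Matches the given result.

Answer: YA


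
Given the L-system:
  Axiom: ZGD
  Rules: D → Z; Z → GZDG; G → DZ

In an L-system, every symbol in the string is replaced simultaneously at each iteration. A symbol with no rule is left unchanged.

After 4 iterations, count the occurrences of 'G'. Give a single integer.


Answer: 36

Derivation:
Step 0: ZGD  (1 'G')
Step 1: GZDGDZZ  (2 'G')
Step 2: DZGZDGZDZZGZDGGZDG  (6 'G')
Step 3: ZGZDGDZGZDGZDZGZDGZGZDGGZDGDZGZDGZDZDZGZDGZDZ  (14 'G')
Step 4: GZDGDZGZDGZDZZGZDGDZGZDGZDZGZDGZGZDGDZGZDGZDZGZDGDZGZDGZDZDZGZDGZDZZGZDGDZGZDGZDZGZDGZGZDGZGZDGDZGZDGZDZGZDGZGZDG  (36 'G')


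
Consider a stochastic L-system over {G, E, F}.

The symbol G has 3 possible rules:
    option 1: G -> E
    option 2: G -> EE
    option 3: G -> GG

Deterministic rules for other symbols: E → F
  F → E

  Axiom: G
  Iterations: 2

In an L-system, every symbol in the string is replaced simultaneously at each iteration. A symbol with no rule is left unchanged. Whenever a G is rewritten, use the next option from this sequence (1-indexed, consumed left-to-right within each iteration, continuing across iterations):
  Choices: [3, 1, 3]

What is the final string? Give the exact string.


Answer: EGG

Derivation:
Step 0: G
Step 1: GG  (used choices [3])
Step 2: EGG  (used choices [1, 3])


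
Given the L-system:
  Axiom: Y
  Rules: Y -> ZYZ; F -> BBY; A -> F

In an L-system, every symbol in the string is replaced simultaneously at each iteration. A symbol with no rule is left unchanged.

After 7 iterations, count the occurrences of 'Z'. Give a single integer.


Answer: 14

Derivation:
Step 0: Y  (0 'Z')
Step 1: ZYZ  (2 'Z')
Step 2: ZZYZZ  (4 'Z')
Step 3: ZZZYZZZ  (6 'Z')
Step 4: ZZZZYZZZZ  (8 'Z')
Step 5: ZZZZZYZZZZZ  (10 'Z')
Step 6: ZZZZZZYZZZZZZ  (12 'Z')
Step 7: ZZZZZZZYZZZZZZZ  (14 'Z')


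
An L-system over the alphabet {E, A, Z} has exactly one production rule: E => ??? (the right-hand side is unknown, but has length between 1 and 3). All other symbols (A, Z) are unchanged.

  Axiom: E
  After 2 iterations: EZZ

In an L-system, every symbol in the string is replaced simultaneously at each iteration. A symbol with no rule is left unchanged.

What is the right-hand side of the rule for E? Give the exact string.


Trying E => EZ:
  Step 0: E
  Step 1: EZ
  Step 2: EZZ
Matches the given result.

Answer: EZ


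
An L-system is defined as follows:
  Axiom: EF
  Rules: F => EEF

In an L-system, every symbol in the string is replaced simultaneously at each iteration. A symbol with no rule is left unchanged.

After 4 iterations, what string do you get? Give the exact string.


Answer: EEEEEEEEEF

Derivation:
Step 0: EF
Step 1: EEEF
Step 2: EEEEEF
Step 3: EEEEEEEF
Step 4: EEEEEEEEEF


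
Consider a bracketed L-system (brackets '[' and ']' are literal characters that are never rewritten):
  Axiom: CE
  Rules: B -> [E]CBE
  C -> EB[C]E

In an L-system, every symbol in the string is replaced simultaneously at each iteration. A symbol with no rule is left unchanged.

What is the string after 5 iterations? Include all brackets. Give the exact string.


Step 0: CE
Step 1: EB[C]EE
Step 2: E[E]CBE[EB[C]E]EE
Step 3: E[E]EB[C]E[E]CBEE[E[E]CBE[EB[C]E]E]EE
Step 4: E[E]E[E]CBE[EB[C]E]E[E]EB[C]E[E]CBEEE[E[E]EB[C]E[E]CBEE[E[E]CBE[EB[C]E]E]E]EE
Step 5: E[E]E[E]EB[C]E[E]CBEE[E[E]CBE[EB[C]E]E]E[E]E[E]CBE[EB[C]E]E[E]EB[C]E[E]CBEEEE[E[E]E[E]CBE[EB[C]E]E[E]EB[C]E[E]CBEEE[E[E]EB[C]E[E]CBEE[E[E]CBE[EB[C]E]E]E]E]EE

Answer: E[E]E[E]EB[C]E[E]CBEE[E[E]CBE[EB[C]E]E]E[E]E[E]CBE[EB[C]E]E[E]EB[C]E[E]CBEEEE[E[E]E[E]CBE[EB[C]E]E[E]EB[C]E[E]CBEEE[E[E]EB[C]E[E]CBEE[E[E]CBE[EB[C]E]E]E]E]EE


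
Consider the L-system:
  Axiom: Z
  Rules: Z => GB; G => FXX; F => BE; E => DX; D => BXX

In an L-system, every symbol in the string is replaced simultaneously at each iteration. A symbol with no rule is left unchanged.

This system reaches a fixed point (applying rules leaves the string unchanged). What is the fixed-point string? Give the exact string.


Step 0: Z
Step 1: GB
Step 2: FXXB
Step 3: BEXXB
Step 4: BDXXXB
Step 5: BBXXXXXB
Step 6: BBXXXXXB  (unchanged — fixed point at step 5)

Answer: BBXXXXXB


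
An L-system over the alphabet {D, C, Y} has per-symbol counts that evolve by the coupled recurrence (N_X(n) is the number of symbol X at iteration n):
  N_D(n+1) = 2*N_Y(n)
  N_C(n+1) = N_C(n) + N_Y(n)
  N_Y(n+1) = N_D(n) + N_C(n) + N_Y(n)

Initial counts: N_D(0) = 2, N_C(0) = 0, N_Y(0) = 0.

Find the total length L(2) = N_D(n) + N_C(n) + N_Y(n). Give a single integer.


Step 0: N_D=2, N_C=0, N_Y=0, L=2
Step 1: N_D=0, N_C=0, N_Y=2, L=2
Step 2: N_D=4, N_C=2, N_Y=2, L=8

Answer: 8


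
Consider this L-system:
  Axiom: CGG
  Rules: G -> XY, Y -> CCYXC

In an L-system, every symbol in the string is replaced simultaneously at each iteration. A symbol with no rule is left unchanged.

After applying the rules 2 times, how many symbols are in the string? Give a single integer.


Answer: 13

Derivation:
Step 0: length = 3
Step 1: length = 5
Step 2: length = 13


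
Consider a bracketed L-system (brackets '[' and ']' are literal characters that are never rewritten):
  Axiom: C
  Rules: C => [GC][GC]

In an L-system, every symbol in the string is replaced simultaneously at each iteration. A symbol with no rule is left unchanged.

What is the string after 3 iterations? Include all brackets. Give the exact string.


Answer: [G[G[GC][GC]][G[GC][GC]]][G[G[GC][GC]][G[GC][GC]]]

Derivation:
Step 0: C
Step 1: [GC][GC]
Step 2: [G[GC][GC]][G[GC][GC]]
Step 3: [G[G[GC][GC]][G[GC][GC]]][G[G[GC][GC]][G[GC][GC]]]


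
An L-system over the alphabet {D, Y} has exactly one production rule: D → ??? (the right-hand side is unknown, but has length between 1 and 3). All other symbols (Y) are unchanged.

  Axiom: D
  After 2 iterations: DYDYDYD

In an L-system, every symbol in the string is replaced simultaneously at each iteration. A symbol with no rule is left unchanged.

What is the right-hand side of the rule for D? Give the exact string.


Trying D → DYD:
  Step 0: D
  Step 1: DYD
  Step 2: DYDYDYD
Matches the given result.

Answer: DYD


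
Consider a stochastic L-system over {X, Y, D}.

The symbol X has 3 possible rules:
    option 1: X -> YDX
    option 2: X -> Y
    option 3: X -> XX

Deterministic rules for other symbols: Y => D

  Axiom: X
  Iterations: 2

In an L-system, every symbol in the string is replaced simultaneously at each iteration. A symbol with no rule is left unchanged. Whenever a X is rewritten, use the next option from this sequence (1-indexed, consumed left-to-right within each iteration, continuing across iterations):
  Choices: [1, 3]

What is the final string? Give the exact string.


Answer: DDXX

Derivation:
Step 0: X
Step 1: YDX  (used choices [1])
Step 2: DDXX  (used choices [3])


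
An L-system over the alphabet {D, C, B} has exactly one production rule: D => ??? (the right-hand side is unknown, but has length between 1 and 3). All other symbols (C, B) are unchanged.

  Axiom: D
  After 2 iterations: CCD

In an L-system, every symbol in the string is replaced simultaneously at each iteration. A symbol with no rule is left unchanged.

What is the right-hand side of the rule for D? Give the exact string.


Trying D => CD:
  Step 0: D
  Step 1: CD
  Step 2: CCD
Matches the given result.

Answer: CD


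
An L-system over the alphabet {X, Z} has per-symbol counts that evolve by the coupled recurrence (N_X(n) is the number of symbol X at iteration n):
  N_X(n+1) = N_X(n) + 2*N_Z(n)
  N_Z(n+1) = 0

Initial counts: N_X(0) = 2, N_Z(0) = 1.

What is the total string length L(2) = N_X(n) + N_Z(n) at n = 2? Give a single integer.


Step 0: N_X=2, N_Z=1, L=3
Step 1: N_X=4, N_Z=0, L=4
Step 2: N_X=4, N_Z=0, L=4

Answer: 4


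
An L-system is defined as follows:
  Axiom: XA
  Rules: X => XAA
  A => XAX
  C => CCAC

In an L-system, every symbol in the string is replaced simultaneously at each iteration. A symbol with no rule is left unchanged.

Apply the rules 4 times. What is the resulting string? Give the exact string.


Answer: XAAXAXXAXXAAXAXXAAXAAXAXXAAXAAXAXXAXXAAXAXXAAXAAXAXXAXXAAXAXXAXXAAXAXXAAXAAXAXXAXXAAXAXXAXXAAXAXXAAXAAXAXXAAXAAXAXXAXXAAXAXXAAXAAXAXXAXXAAXAXXAXXAAXAXXAAXAAXAXXAA

Derivation:
Step 0: XA
Step 1: XAAXAX
Step 2: XAAXAXXAXXAAXAXXAA
Step 3: XAAXAXXAXXAAXAXXAAXAAXAXXAAXAAXAXXAXXAAXAXXAAXAAXAXXAX
Step 4: XAAXAXXAXXAAXAXXAAXAAXAXXAAXAAXAXXAXXAAXAXXAAXAAXAXXAXXAAXAXXAXXAAXAXXAAXAAXAXXAXXAAXAXXAXXAAXAXXAAXAAXAXXAAXAAXAXXAXXAAXAXXAAXAAXAXXAXXAAXAXXAXXAAXAXXAAXAAXAXXAA


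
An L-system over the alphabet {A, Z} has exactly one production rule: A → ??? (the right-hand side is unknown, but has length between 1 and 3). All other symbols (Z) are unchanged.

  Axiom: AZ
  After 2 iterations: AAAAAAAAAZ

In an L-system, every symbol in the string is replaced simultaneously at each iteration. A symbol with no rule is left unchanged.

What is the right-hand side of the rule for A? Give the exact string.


Answer: AAA

Derivation:
Trying A → AAA:
  Step 0: AZ
  Step 1: AAAZ
  Step 2: AAAAAAAAAZ
Matches the given result.


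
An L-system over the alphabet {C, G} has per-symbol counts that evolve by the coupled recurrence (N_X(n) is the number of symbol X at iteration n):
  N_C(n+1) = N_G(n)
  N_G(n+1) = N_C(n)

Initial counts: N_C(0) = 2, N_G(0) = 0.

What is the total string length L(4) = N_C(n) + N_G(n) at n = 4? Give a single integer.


Answer: 2

Derivation:
Step 0: N_C=2, N_G=0, L=2
Step 1: N_C=0, N_G=2, L=2
Step 2: N_C=2, N_G=0, L=2
Step 3: N_C=0, N_G=2, L=2
Step 4: N_C=2, N_G=0, L=2


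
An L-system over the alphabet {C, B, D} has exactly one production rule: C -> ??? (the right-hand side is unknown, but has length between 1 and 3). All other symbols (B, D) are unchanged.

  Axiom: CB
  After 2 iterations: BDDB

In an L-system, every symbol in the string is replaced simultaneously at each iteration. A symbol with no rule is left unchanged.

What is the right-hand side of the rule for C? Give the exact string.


Answer: BDD

Derivation:
Trying C -> BDD:
  Step 0: CB
  Step 1: BDDB
  Step 2: BDDB
Matches the given result.


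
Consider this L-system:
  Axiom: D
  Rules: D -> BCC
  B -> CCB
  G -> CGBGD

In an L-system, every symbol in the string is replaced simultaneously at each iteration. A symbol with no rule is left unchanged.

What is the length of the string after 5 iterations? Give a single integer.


Answer: 11

Derivation:
Step 0: length = 1
Step 1: length = 3
Step 2: length = 5
Step 3: length = 7
Step 4: length = 9
Step 5: length = 11


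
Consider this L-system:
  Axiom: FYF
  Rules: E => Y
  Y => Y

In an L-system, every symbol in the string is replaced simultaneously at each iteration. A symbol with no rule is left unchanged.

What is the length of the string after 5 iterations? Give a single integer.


Answer: 3

Derivation:
Step 0: length = 3
Step 1: length = 3
Step 2: length = 3
Step 3: length = 3
Step 4: length = 3
Step 5: length = 3


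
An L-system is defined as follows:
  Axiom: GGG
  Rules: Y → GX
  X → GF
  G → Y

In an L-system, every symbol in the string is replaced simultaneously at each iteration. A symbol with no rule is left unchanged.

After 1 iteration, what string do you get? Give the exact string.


Answer: YYY

Derivation:
Step 0: GGG
Step 1: YYY


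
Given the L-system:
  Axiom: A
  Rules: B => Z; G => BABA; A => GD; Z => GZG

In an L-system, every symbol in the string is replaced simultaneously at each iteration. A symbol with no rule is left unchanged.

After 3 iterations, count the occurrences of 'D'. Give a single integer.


Step 0: A  (0 'D')
Step 1: GD  (1 'D')
Step 2: BABAD  (1 'D')
Step 3: ZGDZGDD  (3 'D')

Answer: 3


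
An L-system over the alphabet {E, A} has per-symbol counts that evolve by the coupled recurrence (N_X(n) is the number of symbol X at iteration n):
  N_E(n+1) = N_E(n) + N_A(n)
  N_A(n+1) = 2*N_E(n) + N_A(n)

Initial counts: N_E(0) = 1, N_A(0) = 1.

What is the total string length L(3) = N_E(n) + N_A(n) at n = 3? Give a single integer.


Answer: 29

Derivation:
Step 0: N_E=1, N_A=1, L=2
Step 1: N_E=2, N_A=3, L=5
Step 2: N_E=5, N_A=7, L=12
Step 3: N_E=12, N_A=17, L=29


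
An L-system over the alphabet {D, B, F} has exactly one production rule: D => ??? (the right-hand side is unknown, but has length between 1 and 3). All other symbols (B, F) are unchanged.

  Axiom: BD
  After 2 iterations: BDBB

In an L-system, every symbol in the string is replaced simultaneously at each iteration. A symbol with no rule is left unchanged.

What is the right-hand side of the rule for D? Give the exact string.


Trying D => DB:
  Step 0: BD
  Step 1: BDB
  Step 2: BDBB
Matches the given result.

Answer: DB


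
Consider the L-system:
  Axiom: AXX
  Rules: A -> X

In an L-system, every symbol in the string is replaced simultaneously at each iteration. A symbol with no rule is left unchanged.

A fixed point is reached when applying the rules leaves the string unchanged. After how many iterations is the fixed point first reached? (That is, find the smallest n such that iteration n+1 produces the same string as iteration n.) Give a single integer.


Answer: 1

Derivation:
Step 0: AXX
Step 1: XXX
Step 2: XXX  (unchanged — fixed point at step 1)


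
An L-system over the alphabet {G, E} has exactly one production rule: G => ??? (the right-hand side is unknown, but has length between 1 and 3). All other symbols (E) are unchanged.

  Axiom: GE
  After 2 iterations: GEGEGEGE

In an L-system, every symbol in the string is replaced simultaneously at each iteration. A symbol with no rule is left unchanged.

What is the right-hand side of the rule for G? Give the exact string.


Trying G => GEG:
  Step 0: GE
  Step 1: GEGE
  Step 2: GEGEGEGE
Matches the given result.

Answer: GEG


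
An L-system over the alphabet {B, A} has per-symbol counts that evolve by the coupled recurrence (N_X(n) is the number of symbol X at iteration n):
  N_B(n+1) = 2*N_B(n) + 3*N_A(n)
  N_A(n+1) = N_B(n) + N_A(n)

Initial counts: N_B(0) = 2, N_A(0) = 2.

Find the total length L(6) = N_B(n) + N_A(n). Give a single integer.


Answer: 5476

Derivation:
Step 0: N_B=2, N_A=2, L=4
Step 1: N_B=10, N_A=4, L=14
Step 2: N_B=32, N_A=14, L=46
Step 3: N_B=106, N_A=46, L=152
Step 4: N_B=350, N_A=152, L=502
Step 5: N_B=1156, N_A=502, L=1658
Step 6: N_B=3818, N_A=1658, L=5476


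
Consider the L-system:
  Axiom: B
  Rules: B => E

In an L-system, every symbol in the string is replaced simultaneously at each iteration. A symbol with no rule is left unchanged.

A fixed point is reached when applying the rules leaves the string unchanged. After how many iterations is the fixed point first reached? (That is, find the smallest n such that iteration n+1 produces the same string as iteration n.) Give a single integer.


Step 0: B
Step 1: E
Step 2: E  (unchanged — fixed point at step 1)

Answer: 1


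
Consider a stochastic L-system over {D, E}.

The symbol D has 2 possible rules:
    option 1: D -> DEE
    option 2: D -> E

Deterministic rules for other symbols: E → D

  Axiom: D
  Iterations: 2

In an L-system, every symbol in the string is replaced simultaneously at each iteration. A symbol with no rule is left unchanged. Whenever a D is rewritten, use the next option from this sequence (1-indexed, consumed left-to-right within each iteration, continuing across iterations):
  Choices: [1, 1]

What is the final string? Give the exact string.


Answer: DEEDD

Derivation:
Step 0: D
Step 1: DEE  (used choices [1])
Step 2: DEEDD  (used choices [1])


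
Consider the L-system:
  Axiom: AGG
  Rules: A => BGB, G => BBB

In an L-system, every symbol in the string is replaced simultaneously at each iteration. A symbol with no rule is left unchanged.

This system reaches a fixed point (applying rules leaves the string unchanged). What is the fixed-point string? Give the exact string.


Step 0: AGG
Step 1: BGBBBBBBB
Step 2: BBBBBBBBBBB
Step 3: BBBBBBBBBBB  (unchanged — fixed point at step 2)

Answer: BBBBBBBBBBB


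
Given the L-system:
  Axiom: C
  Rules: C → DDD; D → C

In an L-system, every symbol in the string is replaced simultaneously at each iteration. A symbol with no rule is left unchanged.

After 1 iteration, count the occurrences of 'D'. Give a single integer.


Step 0: C  (0 'D')
Step 1: DDD  (3 'D')

Answer: 3


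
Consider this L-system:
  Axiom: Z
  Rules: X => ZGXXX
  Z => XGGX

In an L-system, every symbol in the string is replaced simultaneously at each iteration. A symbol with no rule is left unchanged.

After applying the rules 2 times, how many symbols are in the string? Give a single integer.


Step 0: length = 1
Step 1: length = 4
Step 2: length = 12

Answer: 12


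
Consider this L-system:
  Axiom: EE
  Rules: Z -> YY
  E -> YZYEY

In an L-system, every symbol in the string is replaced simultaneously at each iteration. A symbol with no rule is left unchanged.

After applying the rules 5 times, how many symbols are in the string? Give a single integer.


Step 0: length = 2
Step 1: length = 10
Step 2: length = 20
Step 3: length = 30
Step 4: length = 40
Step 5: length = 50

Answer: 50


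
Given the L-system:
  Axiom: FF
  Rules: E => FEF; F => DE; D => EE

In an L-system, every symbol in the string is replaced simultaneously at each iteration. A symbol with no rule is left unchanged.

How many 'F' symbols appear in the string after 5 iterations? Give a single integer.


Step 0: FF  (2 'F')
Step 1: DEDE  (0 'F')
Step 2: EEFEFEEFEF  (4 'F')
Step 3: FEFFEFDEFEFDEFEFFEFDEFEFDE  (12 'F')
Step 4: DEFEFDEDEFEFDEEEFEFDEFEFDEEEFEFDEFEFDEDEFEFDEEEFEFDEFEFDEEEFEF  (20 'F')
Step 5: EEFEFDEFEFDEEEFEFEEFEFDEFEFDEEEFEFFEFFEFDEFEFDEEEFEFDEFEFDEEEFEFFEFFEFDEFEFDEEEFEFDEFEFDEEEFEFEEFEFDEFEFDEEEFEFFEFFEFDEFEFDEEEFEFDEFEFDEEEFEFFEFFEFDEFEFDE  (60 'F')

Answer: 60


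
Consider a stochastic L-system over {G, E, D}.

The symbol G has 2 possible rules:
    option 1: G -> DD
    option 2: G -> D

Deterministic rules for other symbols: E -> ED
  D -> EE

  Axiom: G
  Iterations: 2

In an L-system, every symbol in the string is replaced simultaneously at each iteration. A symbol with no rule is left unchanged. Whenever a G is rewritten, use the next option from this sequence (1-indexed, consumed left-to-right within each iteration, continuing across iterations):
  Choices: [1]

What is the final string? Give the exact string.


Answer: EEEE

Derivation:
Step 0: G
Step 1: DD  (used choices [1])
Step 2: EEEE  (used choices [])


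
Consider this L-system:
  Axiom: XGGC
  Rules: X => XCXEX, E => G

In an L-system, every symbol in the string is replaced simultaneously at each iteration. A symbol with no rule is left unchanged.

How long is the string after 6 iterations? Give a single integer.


Step 0: length = 4
Step 1: length = 8
Step 2: length = 20
Step 3: length = 56
Step 4: length = 164
Step 5: length = 488
Step 6: length = 1460

Answer: 1460


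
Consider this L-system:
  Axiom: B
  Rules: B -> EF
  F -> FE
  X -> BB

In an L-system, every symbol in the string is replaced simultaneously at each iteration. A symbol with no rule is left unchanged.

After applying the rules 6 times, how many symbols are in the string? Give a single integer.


Step 0: length = 1
Step 1: length = 2
Step 2: length = 3
Step 3: length = 4
Step 4: length = 5
Step 5: length = 6
Step 6: length = 7

Answer: 7


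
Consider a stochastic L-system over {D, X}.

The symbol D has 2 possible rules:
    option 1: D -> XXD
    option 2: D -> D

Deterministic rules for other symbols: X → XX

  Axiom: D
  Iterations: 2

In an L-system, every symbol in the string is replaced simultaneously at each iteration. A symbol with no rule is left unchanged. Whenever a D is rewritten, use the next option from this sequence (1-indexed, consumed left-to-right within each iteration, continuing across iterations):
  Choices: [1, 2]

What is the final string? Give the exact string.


Answer: XXXXD

Derivation:
Step 0: D
Step 1: XXD  (used choices [1])
Step 2: XXXXD  (used choices [2])


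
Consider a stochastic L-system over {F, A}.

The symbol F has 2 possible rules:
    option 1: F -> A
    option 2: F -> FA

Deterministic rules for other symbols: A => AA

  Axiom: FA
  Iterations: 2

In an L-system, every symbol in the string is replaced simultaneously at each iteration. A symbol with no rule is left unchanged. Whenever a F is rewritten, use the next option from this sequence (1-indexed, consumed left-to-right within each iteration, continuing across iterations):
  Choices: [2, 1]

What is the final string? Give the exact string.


Answer: AAAAAAA

Derivation:
Step 0: FA
Step 1: FAAA  (used choices [2])
Step 2: AAAAAAA  (used choices [1])


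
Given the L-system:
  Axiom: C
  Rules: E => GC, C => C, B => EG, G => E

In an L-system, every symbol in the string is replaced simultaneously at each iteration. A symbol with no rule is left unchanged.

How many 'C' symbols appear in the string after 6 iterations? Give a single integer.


Step 0: C  (1 'C')
Step 1: C  (1 'C')
Step 2: C  (1 'C')
Step 3: C  (1 'C')
Step 4: C  (1 'C')
Step 5: C  (1 'C')
Step 6: C  (1 'C')

Answer: 1


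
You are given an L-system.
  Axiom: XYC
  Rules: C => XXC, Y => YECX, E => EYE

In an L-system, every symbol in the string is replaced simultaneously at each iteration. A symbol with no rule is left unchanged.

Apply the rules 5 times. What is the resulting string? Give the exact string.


Step 0: XYC
Step 1: XYECXXXC
Step 2: XYECXEYEXXCXXXXXC
Step 3: XYECXEYEXXCXEYEYECXEYEXXXXCXXXXXXXC
Step 4: XYECXEYEXXCXEYEYECXEYEXXXXCXEYEYECXEYEYECXEYEXXCXEYEYECXEYEXXXXXXCXXXXXXXXXC
Step 5: XYECXEYEXXCXEYEYECXEYEXXXXCXEYEYECXEYEYECXEYEXXCXEYEYECXEYEXXXXXXCXEYEYECXEYEYECXEYEXXCXEYEYECXEYEYECXEYEXXCXEYEYECXEYEXXXXCXEYEYECXEYEYECXEYEXXCXEYEYECXEYEXXXXXXXXCXXXXXXXXXXXC

Answer: XYECXEYEXXCXEYEYECXEYEXXXXCXEYEYECXEYEYECXEYEXXCXEYEYECXEYEXXXXXXCXEYEYECXEYEYECXEYEXXCXEYEYECXEYEYECXEYEXXCXEYEYECXEYEXXXXCXEYEYECXEYEYECXEYEXXCXEYEYECXEYEXXXXXXXXCXXXXXXXXXXXC


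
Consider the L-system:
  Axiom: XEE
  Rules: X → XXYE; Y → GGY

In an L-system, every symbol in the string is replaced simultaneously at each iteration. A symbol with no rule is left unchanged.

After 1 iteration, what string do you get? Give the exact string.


Answer: XXYEEE

Derivation:
Step 0: XEE
Step 1: XXYEEE


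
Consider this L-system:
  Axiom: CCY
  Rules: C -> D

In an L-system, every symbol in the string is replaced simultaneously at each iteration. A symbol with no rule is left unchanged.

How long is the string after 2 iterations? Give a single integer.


Answer: 3

Derivation:
Step 0: length = 3
Step 1: length = 3
Step 2: length = 3


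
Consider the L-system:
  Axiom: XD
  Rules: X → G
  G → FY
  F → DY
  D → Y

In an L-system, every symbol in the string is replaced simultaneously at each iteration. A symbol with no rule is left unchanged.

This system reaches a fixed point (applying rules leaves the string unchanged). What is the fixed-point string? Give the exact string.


Step 0: XD
Step 1: GY
Step 2: FYY
Step 3: DYYY
Step 4: YYYY
Step 5: YYYY  (unchanged — fixed point at step 4)

Answer: YYYY


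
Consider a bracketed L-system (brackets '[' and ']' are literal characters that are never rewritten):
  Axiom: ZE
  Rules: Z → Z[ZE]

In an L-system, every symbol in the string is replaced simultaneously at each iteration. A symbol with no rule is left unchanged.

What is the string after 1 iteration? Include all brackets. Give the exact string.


Step 0: ZE
Step 1: Z[ZE]E

Answer: Z[ZE]E


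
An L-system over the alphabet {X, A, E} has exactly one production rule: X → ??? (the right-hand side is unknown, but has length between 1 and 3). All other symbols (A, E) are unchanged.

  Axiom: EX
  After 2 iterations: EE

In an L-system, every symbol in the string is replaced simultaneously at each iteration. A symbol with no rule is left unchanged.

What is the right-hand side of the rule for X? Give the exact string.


Trying X → E:
  Step 0: EX
  Step 1: EE
  Step 2: EE
Matches the given result.

Answer: E
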